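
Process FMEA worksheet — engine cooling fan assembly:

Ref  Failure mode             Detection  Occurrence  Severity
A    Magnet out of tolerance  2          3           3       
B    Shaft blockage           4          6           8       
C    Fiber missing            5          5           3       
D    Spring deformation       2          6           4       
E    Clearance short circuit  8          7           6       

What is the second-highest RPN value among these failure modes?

RPN = Severity × Occurrence × Detection:
  A: 3 × 3 × 2 = 18
  B: 8 × 6 × 4 = 192
  C: 3 × 5 × 5 = 75
  D: 4 × 6 × 2 = 48
  E: 6 × 7 × 8 = 336
Sorted descending: 336, 192, 75, 48, 18.
The second-highest RPN is 192 (B).

192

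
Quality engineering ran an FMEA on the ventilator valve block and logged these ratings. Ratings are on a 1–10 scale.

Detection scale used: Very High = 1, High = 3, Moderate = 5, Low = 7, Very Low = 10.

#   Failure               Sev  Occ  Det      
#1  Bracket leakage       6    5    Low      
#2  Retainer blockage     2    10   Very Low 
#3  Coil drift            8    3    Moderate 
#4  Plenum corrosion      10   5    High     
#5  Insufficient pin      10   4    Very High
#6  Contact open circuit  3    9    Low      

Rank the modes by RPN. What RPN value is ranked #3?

189

RPN = Severity × Occurrence × Detection:
  #1: 6 × 5 × 7 = 210
  #2: 2 × 10 × 10 = 200
  #3: 8 × 3 × 5 = 120
  #4: 10 × 5 × 3 = 150
  #5: 10 × 4 × 1 = 40
  #6: 3 × 9 × 7 = 189
Sorted descending: 210, 200, 189, 150, 120, 40.
The third-highest RPN is 189 (#6).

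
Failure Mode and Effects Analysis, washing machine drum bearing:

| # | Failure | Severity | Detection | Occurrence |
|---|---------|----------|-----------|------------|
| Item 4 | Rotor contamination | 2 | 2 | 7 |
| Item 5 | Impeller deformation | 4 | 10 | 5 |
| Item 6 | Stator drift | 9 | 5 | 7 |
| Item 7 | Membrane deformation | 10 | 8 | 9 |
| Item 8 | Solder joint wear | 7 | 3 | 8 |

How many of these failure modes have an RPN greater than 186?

3

RPN = Severity × Occurrence × Detection:
  Item 4: 2 × 7 × 2 = 28
  Item 5: 4 × 5 × 10 = 200
  Item 6: 9 × 7 × 5 = 315
  Item 7: 10 × 9 × 8 = 720
  Item 8: 7 × 8 × 3 = 168
Modes with RPN > 186: Item 5 (200), Item 6 (315), Item 7 (720) → 3.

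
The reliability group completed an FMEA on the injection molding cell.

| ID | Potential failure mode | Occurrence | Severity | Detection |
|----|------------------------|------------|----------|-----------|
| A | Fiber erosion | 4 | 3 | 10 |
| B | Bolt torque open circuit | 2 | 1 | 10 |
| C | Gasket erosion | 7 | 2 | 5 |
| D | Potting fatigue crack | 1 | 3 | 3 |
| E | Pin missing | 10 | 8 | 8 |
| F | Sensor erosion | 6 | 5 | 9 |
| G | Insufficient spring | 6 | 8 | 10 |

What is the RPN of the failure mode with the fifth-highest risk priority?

70

RPN = Severity × Occurrence × Detection:
  A: 3 × 4 × 10 = 120
  B: 1 × 2 × 10 = 20
  C: 2 × 7 × 5 = 70
  D: 3 × 1 × 3 = 9
  E: 8 × 10 × 8 = 640
  F: 5 × 6 × 9 = 270
  G: 8 × 6 × 10 = 480
Sorted descending: 640, 480, 270, 120, 70, 20, 9.
The fifth-highest RPN is 70 (C).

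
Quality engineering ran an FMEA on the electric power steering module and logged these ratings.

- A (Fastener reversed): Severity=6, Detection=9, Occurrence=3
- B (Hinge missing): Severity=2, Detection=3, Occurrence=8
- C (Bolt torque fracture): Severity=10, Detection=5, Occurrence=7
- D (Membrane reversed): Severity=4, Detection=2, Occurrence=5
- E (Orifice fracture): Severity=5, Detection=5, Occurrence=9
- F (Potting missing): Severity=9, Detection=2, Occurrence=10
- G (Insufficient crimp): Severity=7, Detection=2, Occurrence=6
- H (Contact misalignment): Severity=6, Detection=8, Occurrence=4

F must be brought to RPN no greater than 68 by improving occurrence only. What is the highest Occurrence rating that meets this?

F: S=9, O=10, D=2 → current RPN = 180.
Fixed product = 18. Need 18 × O ≤ 68, so O ≤ 68/18 = 3.78.
Maximum integer Occurrence rating = 3 (gives RPN 54; O=4 would give 72 > 68).

3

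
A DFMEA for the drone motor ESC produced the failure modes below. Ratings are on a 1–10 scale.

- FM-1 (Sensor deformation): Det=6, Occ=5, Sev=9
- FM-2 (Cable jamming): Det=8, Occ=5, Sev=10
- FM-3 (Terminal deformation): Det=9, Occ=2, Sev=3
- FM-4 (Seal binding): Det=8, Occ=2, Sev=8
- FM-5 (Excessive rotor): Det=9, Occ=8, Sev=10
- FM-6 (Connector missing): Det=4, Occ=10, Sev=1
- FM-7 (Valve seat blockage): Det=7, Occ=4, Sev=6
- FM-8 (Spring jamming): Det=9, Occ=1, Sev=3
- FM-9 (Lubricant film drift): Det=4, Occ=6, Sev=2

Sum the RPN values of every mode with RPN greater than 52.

RPN = Severity × Occurrence × Detection:
  FM-1: 9 × 5 × 6 = 270
  FM-2: 10 × 5 × 8 = 400
  FM-3: 3 × 2 × 9 = 54
  FM-4: 8 × 2 × 8 = 128
  FM-5: 10 × 8 × 9 = 720
  FM-6: 1 × 10 × 4 = 40
  FM-7: 6 × 4 × 7 = 168
  FM-8: 3 × 1 × 9 = 27
  FM-9: 2 × 6 × 4 = 48
RPN > 52: FM-1 (270), FM-2 (400), FM-3 (54), FM-4 (128), FM-5 (720), FM-7 (168).
Sum: 270 + 400 + 54 + 128 + 720 + 168 = 1740.

1740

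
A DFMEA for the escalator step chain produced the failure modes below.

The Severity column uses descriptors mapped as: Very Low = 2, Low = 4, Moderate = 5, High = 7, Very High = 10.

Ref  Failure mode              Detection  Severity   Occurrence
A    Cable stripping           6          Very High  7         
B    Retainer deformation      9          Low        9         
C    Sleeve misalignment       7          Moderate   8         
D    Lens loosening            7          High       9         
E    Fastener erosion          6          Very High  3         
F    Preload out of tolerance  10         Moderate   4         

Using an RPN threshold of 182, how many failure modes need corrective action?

RPN = Severity × Occurrence × Detection:
  A: 10 × 7 × 6 = 420
  B: 4 × 9 × 9 = 324
  C: 5 × 8 × 7 = 280
  D: 7 × 9 × 7 = 441
  E: 10 × 3 × 6 = 180
  F: 5 × 4 × 10 = 200
Modes with RPN ≥ 182: A (420), B (324), C (280), D (441), F (200) → 5.

5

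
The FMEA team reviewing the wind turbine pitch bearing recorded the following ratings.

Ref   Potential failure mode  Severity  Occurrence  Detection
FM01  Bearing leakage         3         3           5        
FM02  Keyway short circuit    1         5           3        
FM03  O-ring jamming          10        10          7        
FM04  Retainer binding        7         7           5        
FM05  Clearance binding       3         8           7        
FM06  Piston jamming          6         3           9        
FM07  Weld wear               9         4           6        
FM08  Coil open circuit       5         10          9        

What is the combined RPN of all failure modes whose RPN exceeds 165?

RPN = Severity × Occurrence × Detection:
  FM01: 3 × 3 × 5 = 45
  FM02: 1 × 5 × 3 = 15
  FM03: 10 × 10 × 7 = 700
  FM04: 7 × 7 × 5 = 245
  FM05: 3 × 8 × 7 = 168
  FM06: 6 × 3 × 9 = 162
  FM07: 9 × 4 × 6 = 216
  FM08: 5 × 10 × 9 = 450
RPN > 165: FM03 (700), FM04 (245), FM05 (168), FM07 (216), FM08 (450).
Sum: 700 + 245 + 168 + 216 + 450 = 1779.

1779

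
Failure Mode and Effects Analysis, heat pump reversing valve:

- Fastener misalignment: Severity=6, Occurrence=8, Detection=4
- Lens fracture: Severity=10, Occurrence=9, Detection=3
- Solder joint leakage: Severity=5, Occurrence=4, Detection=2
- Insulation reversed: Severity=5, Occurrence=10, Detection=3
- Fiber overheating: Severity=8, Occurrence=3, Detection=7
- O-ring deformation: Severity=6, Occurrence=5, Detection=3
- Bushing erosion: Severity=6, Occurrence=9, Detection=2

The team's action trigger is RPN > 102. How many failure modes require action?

5

RPN = Severity × Occurrence × Detection:
  Fastener misalignment: 6 × 8 × 4 = 192
  Lens fracture: 10 × 9 × 3 = 270
  Solder joint leakage: 5 × 4 × 2 = 40
  Insulation reversed: 5 × 10 × 3 = 150
  Fiber overheating: 8 × 3 × 7 = 168
  O-ring deformation: 6 × 5 × 3 = 90
  Bushing erosion: 6 × 9 × 2 = 108
Modes with RPN > 102: Fastener misalignment (192), Lens fracture (270), Insulation reversed (150), Fiber overheating (168), Bushing erosion (108) → 5.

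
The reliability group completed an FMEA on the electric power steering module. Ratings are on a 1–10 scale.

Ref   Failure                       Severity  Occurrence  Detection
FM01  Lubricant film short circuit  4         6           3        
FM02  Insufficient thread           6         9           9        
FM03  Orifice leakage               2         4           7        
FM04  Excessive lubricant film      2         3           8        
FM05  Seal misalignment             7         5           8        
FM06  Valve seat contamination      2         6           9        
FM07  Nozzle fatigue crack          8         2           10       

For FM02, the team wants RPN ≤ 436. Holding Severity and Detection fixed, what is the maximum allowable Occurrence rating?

8

FM02: S=6, O=9, D=9 → current RPN = 486.
Fixed product = 54. Need 54 × O ≤ 436, so O ≤ 436/54 = 8.07.
Maximum integer Occurrence rating = 8 (gives RPN 432; O=9 would give 486 > 436).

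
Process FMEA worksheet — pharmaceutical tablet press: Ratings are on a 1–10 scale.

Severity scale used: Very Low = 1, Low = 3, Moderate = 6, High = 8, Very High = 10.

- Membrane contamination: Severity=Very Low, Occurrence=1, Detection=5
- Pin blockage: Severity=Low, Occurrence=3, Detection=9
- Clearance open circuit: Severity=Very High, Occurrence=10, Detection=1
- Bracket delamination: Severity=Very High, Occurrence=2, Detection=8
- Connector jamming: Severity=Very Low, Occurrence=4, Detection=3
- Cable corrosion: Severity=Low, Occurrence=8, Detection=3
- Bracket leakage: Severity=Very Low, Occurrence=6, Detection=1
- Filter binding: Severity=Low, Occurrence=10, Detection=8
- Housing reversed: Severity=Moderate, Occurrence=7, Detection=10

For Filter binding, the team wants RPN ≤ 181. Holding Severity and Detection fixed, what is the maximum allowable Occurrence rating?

7

Filter binding: S=3, O=10, D=8 → current RPN = 240.
Fixed product = 24. Need 24 × O ≤ 181, so O ≤ 181/24 = 7.54.
Maximum integer Occurrence rating = 7 (gives RPN 168; O=8 would give 192 > 181).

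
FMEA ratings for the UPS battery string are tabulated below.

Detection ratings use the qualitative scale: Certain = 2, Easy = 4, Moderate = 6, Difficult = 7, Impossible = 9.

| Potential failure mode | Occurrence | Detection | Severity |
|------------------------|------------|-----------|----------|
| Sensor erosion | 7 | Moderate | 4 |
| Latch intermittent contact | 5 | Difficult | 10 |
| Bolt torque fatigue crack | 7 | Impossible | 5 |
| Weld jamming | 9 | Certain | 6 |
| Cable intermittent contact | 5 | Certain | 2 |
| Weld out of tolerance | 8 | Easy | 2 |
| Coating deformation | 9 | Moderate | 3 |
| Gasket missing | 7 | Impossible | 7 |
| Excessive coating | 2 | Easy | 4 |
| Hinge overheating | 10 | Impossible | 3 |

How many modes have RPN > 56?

RPN = Severity × Occurrence × Detection:
  Sensor erosion: 4 × 7 × 6 = 168
  Latch intermittent contact: 10 × 5 × 7 = 350
  Bolt torque fatigue crack: 5 × 7 × 9 = 315
  Weld jamming: 6 × 9 × 2 = 108
  Cable intermittent contact: 2 × 5 × 2 = 20
  Weld out of tolerance: 2 × 8 × 4 = 64
  Coating deformation: 3 × 9 × 6 = 162
  Gasket missing: 7 × 7 × 9 = 441
  Excessive coating: 4 × 2 × 4 = 32
  Hinge overheating: 3 × 10 × 9 = 270
Modes with RPN > 56: Sensor erosion (168), Latch intermittent contact (350), Bolt torque fatigue crack (315), Weld jamming (108), Weld out of tolerance (64), Coating deformation (162), Gasket missing (441), Hinge overheating (270) → 8.

8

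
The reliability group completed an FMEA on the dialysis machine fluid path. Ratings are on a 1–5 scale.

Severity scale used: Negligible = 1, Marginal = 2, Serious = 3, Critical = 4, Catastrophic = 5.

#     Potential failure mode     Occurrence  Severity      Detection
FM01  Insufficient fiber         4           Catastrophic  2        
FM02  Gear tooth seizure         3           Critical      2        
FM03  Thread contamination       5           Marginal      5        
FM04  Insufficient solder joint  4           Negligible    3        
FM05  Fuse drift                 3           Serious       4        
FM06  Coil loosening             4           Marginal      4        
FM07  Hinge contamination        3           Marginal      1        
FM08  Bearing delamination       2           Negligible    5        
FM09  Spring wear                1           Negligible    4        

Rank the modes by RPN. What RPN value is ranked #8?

RPN = Severity × Occurrence × Detection:
  FM01: 5 × 4 × 2 = 40
  FM02: 4 × 3 × 2 = 24
  FM03: 2 × 5 × 5 = 50
  FM04: 1 × 4 × 3 = 12
  FM05: 3 × 3 × 4 = 36
  FM06: 2 × 4 × 4 = 32
  FM07: 2 × 3 × 1 = 6
  FM08: 1 × 2 × 5 = 10
  FM09: 1 × 1 × 4 = 4
Sorted descending: 50, 40, 36, 32, 24, 12, 10, 6, 4.
The eighth-highest RPN is 6 (FM07).

6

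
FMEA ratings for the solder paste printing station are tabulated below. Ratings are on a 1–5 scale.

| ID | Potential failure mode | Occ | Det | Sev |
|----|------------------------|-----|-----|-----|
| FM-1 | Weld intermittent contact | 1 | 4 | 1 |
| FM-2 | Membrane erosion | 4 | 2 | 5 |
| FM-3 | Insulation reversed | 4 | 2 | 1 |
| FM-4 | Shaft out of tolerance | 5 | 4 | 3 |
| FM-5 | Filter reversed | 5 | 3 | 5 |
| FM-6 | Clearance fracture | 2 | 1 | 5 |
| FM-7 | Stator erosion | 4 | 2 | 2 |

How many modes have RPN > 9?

5

RPN = Severity × Occurrence × Detection:
  FM-1: 1 × 1 × 4 = 4
  FM-2: 5 × 4 × 2 = 40
  FM-3: 1 × 4 × 2 = 8
  FM-4: 3 × 5 × 4 = 60
  FM-5: 5 × 5 × 3 = 75
  FM-6: 5 × 2 × 1 = 10
  FM-7: 2 × 4 × 2 = 16
Modes with RPN > 9: FM-2 (40), FM-4 (60), FM-5 (75), FM-6 (10), FM-7 (16) → 5.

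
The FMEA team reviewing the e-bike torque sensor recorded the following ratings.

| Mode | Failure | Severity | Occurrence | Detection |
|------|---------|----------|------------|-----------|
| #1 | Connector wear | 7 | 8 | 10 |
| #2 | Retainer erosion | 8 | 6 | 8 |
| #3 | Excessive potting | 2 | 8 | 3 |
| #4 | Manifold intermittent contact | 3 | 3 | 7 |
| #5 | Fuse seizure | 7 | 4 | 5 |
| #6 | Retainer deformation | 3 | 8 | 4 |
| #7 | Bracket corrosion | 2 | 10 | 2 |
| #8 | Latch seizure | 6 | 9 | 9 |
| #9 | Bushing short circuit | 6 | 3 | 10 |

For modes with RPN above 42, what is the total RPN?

RPN = Severity × Occurrence × Detection:
  #1: 7 × 8 × 10 = 560
  #2: 8 × 6 × 8 = 384
  #3: 2 × 8 × 3 = 48
  #4: 3 × 3 × 7 = 63
  #5: 7 × 4 × 5 = 140
  #6: 3 × 8 × 4 = 96
  #7: 2 × 10 × 2 = 40
  #8: 6 × 9 × 9 = 486
  #9: 6 × 3 × 10 = 180
RPN > 42: #1 (560), #2 (384), #3 (48), #4 (63), #5 (140), #6 (96), #8 (486), #9 (180).
Sum: 560 + 384 + 48 + 63 + 140 + 96 + 486 + 180 = 1957.

1957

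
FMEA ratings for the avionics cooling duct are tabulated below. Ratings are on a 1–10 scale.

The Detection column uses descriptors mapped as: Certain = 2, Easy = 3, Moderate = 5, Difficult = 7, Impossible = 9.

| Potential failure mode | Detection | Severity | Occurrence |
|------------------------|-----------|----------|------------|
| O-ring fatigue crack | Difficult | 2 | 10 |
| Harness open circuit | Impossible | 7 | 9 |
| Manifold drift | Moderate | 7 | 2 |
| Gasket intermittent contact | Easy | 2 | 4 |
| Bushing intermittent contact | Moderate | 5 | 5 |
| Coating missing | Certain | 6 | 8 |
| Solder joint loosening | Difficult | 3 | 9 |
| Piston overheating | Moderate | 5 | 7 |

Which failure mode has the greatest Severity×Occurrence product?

Harness open circuit

Criticality = Severity × Occurrence:
  O-ring fatigue crack: 2 × 10 = 20
  Harness open circuit: 7 × 9 = 63
  Manifold drift: 7 × 2 = 14
  Gasket intermittent contact: 2 × 4 = 8
  Bushing intermittent contact: 5 × 5 = 25
  Coating missing: 6 × 8 = 48
  Solder joint loosening: 3 × 9 = 27
  Piston overheating: 5 × 7 = 35
Highest criticality is 63 → Harness open circuit.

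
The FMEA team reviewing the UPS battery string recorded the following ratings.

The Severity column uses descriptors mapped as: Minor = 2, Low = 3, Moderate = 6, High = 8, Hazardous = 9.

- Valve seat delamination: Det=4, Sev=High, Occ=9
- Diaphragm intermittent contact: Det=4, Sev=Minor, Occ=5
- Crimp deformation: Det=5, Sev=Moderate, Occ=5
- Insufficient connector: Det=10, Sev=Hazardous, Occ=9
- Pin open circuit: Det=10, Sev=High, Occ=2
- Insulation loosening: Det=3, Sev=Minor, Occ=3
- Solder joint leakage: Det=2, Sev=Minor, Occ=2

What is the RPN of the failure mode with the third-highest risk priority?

160

RPN = Severity × Occurrence × Detection:
  Valve seat delamination: 8 × 9 × 4 = 288
  Diaphragm intermittent contact: 2 × 5 × 4 = 40
  Crimp deformation: 6 × 5 × 5 = 150
  Insufficient connector: 9 × 9 × 10 = 810
  Pin open circuit: 8 × 2 × 10 = 160
  Insulation loosening: 2 × 3 × 3 = 18
  Solder joint leakage: 2 × 2 × 2 = 8
Sorted descending: 810, 288, 160, 150, 40, 18, 8.
The third-highest RPN is 160 (Pin open circuit).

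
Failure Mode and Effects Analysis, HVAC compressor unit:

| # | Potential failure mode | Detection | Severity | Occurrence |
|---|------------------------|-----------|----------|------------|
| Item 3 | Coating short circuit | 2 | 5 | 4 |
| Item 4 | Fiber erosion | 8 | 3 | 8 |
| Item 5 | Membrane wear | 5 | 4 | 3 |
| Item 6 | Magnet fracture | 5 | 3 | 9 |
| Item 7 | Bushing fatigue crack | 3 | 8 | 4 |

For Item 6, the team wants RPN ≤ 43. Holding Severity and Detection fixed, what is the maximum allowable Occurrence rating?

2

Item 6: S=3, O=9, D=5 → current RPN = 135.
Fixed product = 15. Need 15 × O ≤ 43, so O ≤ 43/15 = 2.87.
Maximum integer Occurrence rating = 2 (gives RPN 30; O=3 would give 45 > 43).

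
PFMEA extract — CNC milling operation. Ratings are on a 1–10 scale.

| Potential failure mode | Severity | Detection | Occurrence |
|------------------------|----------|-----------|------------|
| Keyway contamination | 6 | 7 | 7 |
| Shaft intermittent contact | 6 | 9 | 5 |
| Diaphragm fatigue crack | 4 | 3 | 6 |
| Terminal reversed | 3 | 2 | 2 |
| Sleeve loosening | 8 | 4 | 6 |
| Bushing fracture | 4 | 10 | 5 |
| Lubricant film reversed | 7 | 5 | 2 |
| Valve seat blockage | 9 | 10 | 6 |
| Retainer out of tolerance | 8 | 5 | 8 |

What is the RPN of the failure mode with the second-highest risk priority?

320

RPN = Severity × Occurrence × Detection:
  Keyway contamination: 6 × 7 × 7 = 294
  Shaft intermittent contact: 6 × 5 × 9 = 270
  Diaphragm fatigue crack: 4 × 6 × 3 = 72
  Terminal reversed: 3 × 2 × 2 = 12
  Sleeve loosening: 8 × 6 × 4 = 192
  Bushing fracture: 4 × 5 × 10 = 200
  Lubricant film reversed: 7 × 2 × 5 = 70
  Valve seat blockage: 9 × 6 × 10 = 540
  Retainer out of tolerance: 8 × 8 × 5 = 320
Sorted descending: 540, 320, 294, 270, 200, 192, 72, 70, 12.
The second-highest RPN is 320 (Retainer out of tolerance).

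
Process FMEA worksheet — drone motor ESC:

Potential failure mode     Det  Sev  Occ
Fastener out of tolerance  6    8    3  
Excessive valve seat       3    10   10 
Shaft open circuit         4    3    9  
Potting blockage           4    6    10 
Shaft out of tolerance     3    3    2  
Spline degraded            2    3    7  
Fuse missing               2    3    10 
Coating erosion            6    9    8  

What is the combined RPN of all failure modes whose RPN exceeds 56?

1284

RPN = Severity × Occurrence × Detection:
  Fastener out of tolerance: 8 × 3 × 6 = 144
  Excessive valve seat: 10 × 10 × 3 = 300
  Shaft open circuit: 3 × 9 × 4 = 108
  Potting blockage: 6 × 10 × 4 = 240
  Shaft out of tolerance: 3 × 2 × 3 = 18
  Spline degraded: 3 × 7 × 2 = 42
  Fuse missing: 3 × 10 × 2 = 60
  Coating erosion: 9 × 8 × 6 = 432
RPN > 56: Fastener out of tolerance (144), Excessive valve seat (300), Shaft open circuit (108), Potting blockage (240), Fuse missing (60), Coating erosion (432).
Sum: 144 + 300 + 108 + 240 + 60 + 432 = 1284.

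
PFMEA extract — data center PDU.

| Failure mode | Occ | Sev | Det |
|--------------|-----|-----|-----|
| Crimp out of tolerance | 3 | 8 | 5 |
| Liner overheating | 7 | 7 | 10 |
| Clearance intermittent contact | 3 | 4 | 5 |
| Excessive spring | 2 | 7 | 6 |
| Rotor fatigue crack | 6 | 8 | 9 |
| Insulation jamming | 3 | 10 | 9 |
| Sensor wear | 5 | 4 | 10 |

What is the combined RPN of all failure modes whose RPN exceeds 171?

RPN = Severity × Occurrence × Detection:
  Crimp out of tolerance: 8 × 3 × 5 = 120
  Liner overheating: 7 × 7 × 10 = 490
  Clearance intermittent contact: 4 × 3 × 5 = 60
  Excessive spring: 7 × 2 × 6 = 84
  Rotor fatigue crack: 8 × 6 × 9 = 432
  Insulation jamming: 10 × 3 × 9 = 270
  Sensor wear: 4 × 5 × 10 = 200
RPN > 171: Liner overheating (490), Rotor fatigue crack (432), Insulation jamming (270), Sensor wear (200).
Sum: 490 + 432 + 270 + 200 = 1392.

1392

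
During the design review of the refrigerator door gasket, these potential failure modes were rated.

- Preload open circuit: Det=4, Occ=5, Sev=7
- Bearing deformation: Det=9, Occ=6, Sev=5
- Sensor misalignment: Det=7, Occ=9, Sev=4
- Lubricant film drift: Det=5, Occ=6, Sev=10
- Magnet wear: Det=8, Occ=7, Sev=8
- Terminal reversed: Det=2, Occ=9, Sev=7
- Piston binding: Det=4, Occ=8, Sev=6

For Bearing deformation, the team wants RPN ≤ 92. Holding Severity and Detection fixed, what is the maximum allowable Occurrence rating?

Bearing deformation: S=5, O=6, D=9 → current RPN = 270.
Fixed product = 45. Need 45 × O ≤ 92, so O ≤ 92/45 = 2.04.
Maximum integer Occurrence rating = 2 (gives RPN 90; O=3 would give 135 > 92).

2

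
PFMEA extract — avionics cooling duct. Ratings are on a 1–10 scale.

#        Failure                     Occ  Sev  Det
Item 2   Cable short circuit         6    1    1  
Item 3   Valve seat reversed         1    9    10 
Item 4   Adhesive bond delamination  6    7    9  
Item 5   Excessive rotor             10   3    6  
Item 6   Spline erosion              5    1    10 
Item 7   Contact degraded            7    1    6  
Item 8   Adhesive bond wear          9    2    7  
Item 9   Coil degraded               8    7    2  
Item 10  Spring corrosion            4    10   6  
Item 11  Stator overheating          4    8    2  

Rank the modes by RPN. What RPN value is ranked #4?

RPN = Severity × Occurrence × Detection:
  Item 2: 1 × 6 × 1 = 6
  Item 3: 9 × 1 × 10 = 90
  Item 4: 7 × 6 × 9 = 378
  Item 5: 3 × 10 × 6 = 180
  Item 6: 1 × 5 × 10 = 50
  Item 7: 1 × 7 × 6 = 42
  Item 8: 2 × 9 × 7 = 126
  Item 9: 7 × 8 × 2 = 112
  Item 10: 10 × 4 × 6 = 240
  Item 11: 8 × 4 × 2 = 64
Sorted descending: 378, 240, 180, 126, 112, 90, 64, 50, 42, 6.
The fourth-highest RPN is 126 (Item 8).

126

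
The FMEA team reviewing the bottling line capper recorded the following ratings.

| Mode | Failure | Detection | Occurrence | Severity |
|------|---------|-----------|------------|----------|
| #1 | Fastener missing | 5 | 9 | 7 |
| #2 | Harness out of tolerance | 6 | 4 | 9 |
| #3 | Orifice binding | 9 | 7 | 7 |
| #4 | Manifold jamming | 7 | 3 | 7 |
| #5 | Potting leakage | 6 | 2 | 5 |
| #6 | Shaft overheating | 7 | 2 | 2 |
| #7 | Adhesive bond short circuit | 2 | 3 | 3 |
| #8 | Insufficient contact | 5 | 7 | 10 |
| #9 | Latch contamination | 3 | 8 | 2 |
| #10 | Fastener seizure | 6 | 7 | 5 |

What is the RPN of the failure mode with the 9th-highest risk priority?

RPN = Severity × Occurrence × Detection:
  #1: 7 × 9 × 5 = 315
  #2: 9 × 4 × 6 = 216
  #3: 7 × 7 × 9 = 441
  #4: 7 × 3 × 7 = 147
  #5: 5 × 2 × 6 = 60
  #6: 2 × 2 × 7 = 28
  #7: 3 × 3 × 2 = 18
  #8: 10 × 7 × 5 = 350
  #9: 2 × 8 × 3 = 48
  #10: 5 × 7 × 6 = 210
Sorted descending: 441, 350, 315, 216, 210, 147, 60, 48, 28, 18.
The 9th-highest RPN is 28 (#6).

28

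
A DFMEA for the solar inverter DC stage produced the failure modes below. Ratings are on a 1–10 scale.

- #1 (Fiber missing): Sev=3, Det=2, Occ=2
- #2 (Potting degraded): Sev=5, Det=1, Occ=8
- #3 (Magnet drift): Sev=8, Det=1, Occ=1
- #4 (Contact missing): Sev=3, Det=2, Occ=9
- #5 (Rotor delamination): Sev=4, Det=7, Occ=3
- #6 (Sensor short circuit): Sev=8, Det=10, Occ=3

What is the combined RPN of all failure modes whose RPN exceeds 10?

430

RPN = Severity × Occurrence × Detection:
  #1: 3 × 2 × 2 = 12
  #2: 5 × 8 × 1 = 40
  #3: 8 × 1 × 1 = 8
  #4: 3 × 9 × 2 = 54
  #5: 4 × 3 × 7 = 84
  #6: 8 × 3 × 10 = 240
RPN > 10: #1 (12), #2 (40), #4 (54), #5 (84), #6 (240).
Sum: 12 + 40 + 54 + 84 + 240 = 430.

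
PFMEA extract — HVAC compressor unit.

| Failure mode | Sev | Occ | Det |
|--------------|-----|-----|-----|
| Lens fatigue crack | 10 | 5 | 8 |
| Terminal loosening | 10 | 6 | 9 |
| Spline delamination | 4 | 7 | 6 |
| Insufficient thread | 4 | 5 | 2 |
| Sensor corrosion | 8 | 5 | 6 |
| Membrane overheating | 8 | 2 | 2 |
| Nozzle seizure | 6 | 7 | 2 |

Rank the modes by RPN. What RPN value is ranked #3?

240

RPN = Severity × Occurrence × Detection:
  Lens fatigue crack: 10 × 5 × 8 = 400
  Terminal loosening: 10 × 6 × 9 = 540
  Spline delamination: 4 × 7 × 6 = 168
  Insufficient thread: 4 × 5 × 2 = 40
  Sensor corrosion: 8 × 5 × 6 = 240
  Membrane overheating: 8 × 2 × 2 = 32
  Nozzle seizure: 6 × 7 × 2 = 84
Sorted descending: 540, 400, 240, 168, 84, 40, 32.
The third-highest RPN is 240 (Sensor corrosion).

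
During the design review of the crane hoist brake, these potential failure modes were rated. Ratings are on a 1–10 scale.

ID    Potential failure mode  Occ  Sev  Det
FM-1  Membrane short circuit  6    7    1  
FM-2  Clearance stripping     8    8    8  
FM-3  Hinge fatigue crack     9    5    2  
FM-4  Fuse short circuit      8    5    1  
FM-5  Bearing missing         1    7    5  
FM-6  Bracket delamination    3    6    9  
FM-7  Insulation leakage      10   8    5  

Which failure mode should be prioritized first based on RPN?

FM-2

RPN = Severity × Occurrence × Detection:
  FM-1: 7 × 6 × 1 = 42
  FM-2: 8 × 8 × 8 = 512
  FM-3: 5 × 9 × 2 = 90
  FM-4: 5 × 8 × 1 = 40
  FM-5: 7 × 1 × 5 = 35
  FM-6: 6 × 3 × 9 = 162
  FM-7: 8 × 10 × 5 = 400
Highest RPN is 512 → FM-2.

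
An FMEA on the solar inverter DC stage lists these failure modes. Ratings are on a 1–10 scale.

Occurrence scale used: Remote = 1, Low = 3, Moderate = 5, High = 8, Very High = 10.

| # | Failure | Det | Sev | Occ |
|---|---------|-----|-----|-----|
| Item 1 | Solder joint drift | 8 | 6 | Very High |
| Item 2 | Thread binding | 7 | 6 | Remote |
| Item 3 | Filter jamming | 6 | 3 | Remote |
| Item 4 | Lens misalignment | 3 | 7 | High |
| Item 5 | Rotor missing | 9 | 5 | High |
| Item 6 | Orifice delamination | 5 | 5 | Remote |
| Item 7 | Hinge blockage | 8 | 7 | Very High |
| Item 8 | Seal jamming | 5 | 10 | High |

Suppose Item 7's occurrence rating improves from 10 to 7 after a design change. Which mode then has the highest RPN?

RPN = Severity × Occurrence × Detection:
  Item 1: 6 × 10 × 8 = 480
  Item 2: 6 × 1 × 7 = 42
  Item 3: 3 × 1 × 6 = 18
  Item 4: 7 × 8 × 3 = 168
  Item 5: 5 × 8 × 9 = 360
  Item 6: 5 × 1 × 5 = 25
  Item 7: 7 × 10 × 8 = 560
  Item 8: 10 × 8 × 5 = 400
After action: Item 7 → 7 × 7 × 8 = 392.
Revised RPNs: Item 1=480, Item 8=400, Item 7=392, Item 5=360, Item 4=168, Item 2=42, Item 6=25, Item 3=18.
Highest is now Item 1 (480).

Item 1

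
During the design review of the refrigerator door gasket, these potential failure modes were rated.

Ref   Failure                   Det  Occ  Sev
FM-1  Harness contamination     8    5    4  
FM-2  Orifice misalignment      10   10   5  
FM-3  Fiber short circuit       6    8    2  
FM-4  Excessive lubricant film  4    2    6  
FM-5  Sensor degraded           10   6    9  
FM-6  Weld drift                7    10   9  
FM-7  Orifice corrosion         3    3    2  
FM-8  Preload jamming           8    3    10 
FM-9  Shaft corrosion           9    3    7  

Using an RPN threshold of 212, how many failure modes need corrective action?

4

RPN = Severity × Occurrence × Detection:
  FM-1: 4 × 5 × 8 = 160
  FM-2: 5 × 10 × 10 = 500
  FM-3: 2 × 8 × 6 = 96
  FM-4: 6 × 2 × 4 = 48
  FM-5: 9 × 6 × 10 = 540
  FM-6: 9 × 10 × 7 = 630
  FM-7: 2 × 3 × 3 = 18
  FM-8: 10 × 3 × 8 = 240
  FM-9: 7 × 3 × 9 = 189
Modes with RPN ≥ 212: FM-2 (500), FM-5 (540), FM-6 (630), FM-8 (240) → 4.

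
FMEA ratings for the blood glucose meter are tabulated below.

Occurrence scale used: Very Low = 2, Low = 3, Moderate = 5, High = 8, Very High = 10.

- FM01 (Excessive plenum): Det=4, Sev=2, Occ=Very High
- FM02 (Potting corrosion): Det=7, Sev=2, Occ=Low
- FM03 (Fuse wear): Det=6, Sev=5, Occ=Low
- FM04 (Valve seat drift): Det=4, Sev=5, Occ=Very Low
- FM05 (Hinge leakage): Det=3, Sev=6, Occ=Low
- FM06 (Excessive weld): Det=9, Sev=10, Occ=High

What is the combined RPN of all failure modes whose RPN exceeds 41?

986

RPN = Severity × Occurrence × Detection:
  FM01: 2 × 10 × 4 = 80
  FM02: 2 × 3 × 7 = 42
  FM03: 5 × 3 × 6 = 90
  FM04: 5 × 2 × 4 = 40
  FM05: 6 × 3 × 3 = 54
  FM06: 10 × 8 × 9 = 720
RPN > 41: FM01 (80), FM02 (42), FM03 (90), FM05 (54), FM06 (720).
Sum: 80 + 42 + 90 + 54 + 720 = 986.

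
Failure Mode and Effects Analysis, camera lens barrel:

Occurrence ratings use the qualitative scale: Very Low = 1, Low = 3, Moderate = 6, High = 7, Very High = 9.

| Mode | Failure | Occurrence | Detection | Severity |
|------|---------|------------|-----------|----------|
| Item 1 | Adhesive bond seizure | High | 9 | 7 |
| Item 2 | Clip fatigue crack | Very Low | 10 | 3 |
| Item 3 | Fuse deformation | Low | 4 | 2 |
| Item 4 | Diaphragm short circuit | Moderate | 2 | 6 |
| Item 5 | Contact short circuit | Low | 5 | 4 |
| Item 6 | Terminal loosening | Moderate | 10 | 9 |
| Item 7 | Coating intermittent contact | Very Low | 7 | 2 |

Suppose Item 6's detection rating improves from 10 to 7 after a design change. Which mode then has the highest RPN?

RPN = Severity × Occurrence × Detection:
  Item 1: 7 × 7 × 9 = 441
  Item 2: 3 × 1 × 10 = 30
  Item 3: 2 × 3 × 4 = 24
  Item 4: 6 × 6 × 2 = 72
  Item 5: 4 × 3 × 5 = 60
  Item 6: 9 × 6 × 10 = 540
  Item 7: 2 × 1 × 7 = 14
After action: Item 6 → 9 × 6 × 7 = 378.
Revised RPNs: Item 1=441, Item 6=378, Item 4=72, Item 5=60, Item 2=30, Item 3=24, Item 7=14.
Highest is now Item 1 (441).

Item 1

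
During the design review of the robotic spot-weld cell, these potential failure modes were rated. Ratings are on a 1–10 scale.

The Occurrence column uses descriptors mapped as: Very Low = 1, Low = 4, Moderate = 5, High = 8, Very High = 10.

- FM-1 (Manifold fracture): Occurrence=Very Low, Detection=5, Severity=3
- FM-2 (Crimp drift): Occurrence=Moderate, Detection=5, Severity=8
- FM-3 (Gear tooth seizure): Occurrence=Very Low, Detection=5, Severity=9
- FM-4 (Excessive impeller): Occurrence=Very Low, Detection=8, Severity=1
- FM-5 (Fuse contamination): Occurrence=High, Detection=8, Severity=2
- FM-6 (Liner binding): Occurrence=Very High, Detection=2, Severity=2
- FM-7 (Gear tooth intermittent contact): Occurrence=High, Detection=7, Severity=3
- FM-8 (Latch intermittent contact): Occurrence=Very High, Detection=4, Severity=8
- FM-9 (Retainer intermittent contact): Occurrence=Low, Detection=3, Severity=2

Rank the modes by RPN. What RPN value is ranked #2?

200

RPN = Severity × Occurrence × Detection:
  FM-1: 3 × 1 × 5 = 15
  FM-2: 8 × 5 × 5 = 200
  FM-3: 9 × 1 × 5 = 45
  FM-4: 1 × 1 × 8 = 8
  FM-5: 2 × 8 × 8 = 128
  FM-6: 2 × 10 × 2 = 40
  FM-7: 3 × 8 × 7 = 168
  FM-8: 8 × 10 × 4 = 320
  FM-9: 2 × 4 × 3 = 24
Sorted descending: 320, 200, 168, 128, 45, 40, 24, 15, 8.
The second-highest RPN is 200 (FM-2).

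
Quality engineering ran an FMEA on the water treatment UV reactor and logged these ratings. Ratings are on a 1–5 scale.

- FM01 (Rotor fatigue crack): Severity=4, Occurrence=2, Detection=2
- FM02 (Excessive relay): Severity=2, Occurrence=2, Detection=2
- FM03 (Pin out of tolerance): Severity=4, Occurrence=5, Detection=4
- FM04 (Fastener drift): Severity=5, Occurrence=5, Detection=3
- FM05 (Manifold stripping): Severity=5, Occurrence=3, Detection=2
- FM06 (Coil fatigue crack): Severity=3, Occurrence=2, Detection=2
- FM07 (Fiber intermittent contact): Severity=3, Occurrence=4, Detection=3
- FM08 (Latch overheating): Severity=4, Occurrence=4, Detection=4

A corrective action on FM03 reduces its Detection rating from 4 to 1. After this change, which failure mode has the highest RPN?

RPN = Severity × Occurrence × Detection:
  FM01: 4 × 2 × 2 = 16
  FM02: 2 × 2 × 2 = 8
  FM03: 4 × 5 × 4 = 80
  FM04: 5 × 5 × 3 = 75
  FM05: 5 × 3 × 2 = 30
  FM06: 3 × 2 × 2 = 12
  FM07: 3 × 4 × 3 = 36
  FM08: 4 × 4 × 4 = 64
After action: FM03 → 4 × 5 × 1 = 20.
Revised RPNs: FM04=75, FM08=64, FM07=36, FM05=30, FM03=20, FM01=16, FM06=12, FM02=8.
Highest is now FM04 (75).

FM04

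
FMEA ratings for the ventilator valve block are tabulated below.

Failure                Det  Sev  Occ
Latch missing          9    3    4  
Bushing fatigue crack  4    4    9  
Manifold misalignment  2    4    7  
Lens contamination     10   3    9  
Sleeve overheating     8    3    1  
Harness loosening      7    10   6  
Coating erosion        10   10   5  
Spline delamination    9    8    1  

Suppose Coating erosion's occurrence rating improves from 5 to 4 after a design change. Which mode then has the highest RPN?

Harness loosening

RPN = Severity × Occurrence × Detection:
  Latch missing: 3 × 4 × 9 = 108
  Bushing fatigue crack: 4 × 9 × 4 = 144
  Manifold misalignment: 4 × 7 × 2 = 56
  Lens contamination: 3 × 9 × 10 = 270
  Sleeve overheating: 3 × 1 × 8 = 24
  Harness loosening: 10 × 6 × 7 = 420
  Coating erosion: 10 × 5 × 10 = 500
  Spline delamination: 8 × 1 × 9 = 72
After action: Coating erosion → 10 × 4 × 10 = 400.
Revised RPNs: Harness loosening=420, Coating erosion=400, Lens contamination=270, Bushing fatigue crack=144, Latch missing=108, Spline delamination=72, Manifold misalignment=56, Sleeve overheating=24.
Highest is now Harness loosening (420).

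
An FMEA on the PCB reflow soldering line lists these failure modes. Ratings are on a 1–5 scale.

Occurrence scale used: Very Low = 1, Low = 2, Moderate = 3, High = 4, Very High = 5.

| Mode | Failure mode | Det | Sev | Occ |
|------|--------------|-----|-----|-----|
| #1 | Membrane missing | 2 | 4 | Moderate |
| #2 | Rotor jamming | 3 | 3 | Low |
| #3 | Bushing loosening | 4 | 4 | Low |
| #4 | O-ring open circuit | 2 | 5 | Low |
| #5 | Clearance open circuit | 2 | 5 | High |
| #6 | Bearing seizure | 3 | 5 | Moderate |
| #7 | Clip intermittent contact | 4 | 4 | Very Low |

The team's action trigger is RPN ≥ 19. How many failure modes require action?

5

RPN = Severity × Occurrence × Detection:
  #1: 4 × 3 × 2 = 24
  #2: 3 × 2 × 3 = 18
  #3: 4 × 2 × 4 = 32
  #4: 5 × 2 × 2 = 20
  #5: 5 × 4 × 2 = 40
  #6: 5 × 3 × 3 = 45
  #7: 4 × 1 × 4 = 16
Modes with RPN ≥ 19: #1 (24), #3 (32), #4 (20), #5 (40), #6 (45) → 5.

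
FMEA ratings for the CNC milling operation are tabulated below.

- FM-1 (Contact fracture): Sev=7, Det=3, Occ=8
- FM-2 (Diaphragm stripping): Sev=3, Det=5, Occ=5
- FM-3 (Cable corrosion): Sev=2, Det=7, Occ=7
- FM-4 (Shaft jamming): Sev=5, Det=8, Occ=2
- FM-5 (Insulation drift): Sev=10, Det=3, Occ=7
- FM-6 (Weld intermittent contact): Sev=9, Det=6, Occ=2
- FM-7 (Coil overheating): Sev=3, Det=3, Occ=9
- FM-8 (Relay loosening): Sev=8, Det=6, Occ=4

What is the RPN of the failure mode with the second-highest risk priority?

192

RPN = Severity × Occurrence × Detection:
  FM-1: 7 × 8 × 3 = 168
  FM-2: 3 × 5 × 5 = 75
  FM-3: 2 × 7 × 7 = 98
  FM-4: 5 × 2 × 8 = 80
  FM-5: 10 × 7 × 3 = 210
  FM-6: 9 × 2 × 6 = 108
  FM-7: 3 × 9 × 3 = 81
  FM-8: 8 × 4 × 6 = 192
Sorted descending: 210, 192, 168, 108, 98, 81, 80, 75.
The second-highest RPN is 192 (FM-8).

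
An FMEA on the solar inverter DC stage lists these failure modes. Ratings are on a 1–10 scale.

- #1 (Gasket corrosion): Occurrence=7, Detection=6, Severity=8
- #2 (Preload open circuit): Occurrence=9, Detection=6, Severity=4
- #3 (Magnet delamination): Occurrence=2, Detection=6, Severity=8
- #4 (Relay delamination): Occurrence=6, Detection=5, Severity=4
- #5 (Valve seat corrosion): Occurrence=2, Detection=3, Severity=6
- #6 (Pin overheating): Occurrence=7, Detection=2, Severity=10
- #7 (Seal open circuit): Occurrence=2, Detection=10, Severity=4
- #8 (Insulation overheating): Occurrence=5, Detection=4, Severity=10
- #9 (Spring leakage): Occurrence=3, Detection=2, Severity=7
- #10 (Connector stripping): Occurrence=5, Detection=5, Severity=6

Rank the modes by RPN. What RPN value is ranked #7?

96

RPN = Severity × Occurrence × Detection:
  #1: 8 × 7 × 6 = 336
  #2: 4 × 9 × 6 = 216
  #3: 8 × 2 × 6 = 96
  #4: 4 × 6 × 5 = 120
  #5: 6 × 2 × 3 = 36
  #6: 10 × 7 × 2 = 140
  #7: 4 × 2 × 10 = 80
  #8: 10 × 5 × 4 = 200
  #9: 7 × 3 × 2 = 42
  #10: 6 × 5 × 5 = 150
Sorted descending: 336, 216, 200, 150, 140, 120, 96, 80, 42, 36.
The seventh-highest RPN is 96 (#3).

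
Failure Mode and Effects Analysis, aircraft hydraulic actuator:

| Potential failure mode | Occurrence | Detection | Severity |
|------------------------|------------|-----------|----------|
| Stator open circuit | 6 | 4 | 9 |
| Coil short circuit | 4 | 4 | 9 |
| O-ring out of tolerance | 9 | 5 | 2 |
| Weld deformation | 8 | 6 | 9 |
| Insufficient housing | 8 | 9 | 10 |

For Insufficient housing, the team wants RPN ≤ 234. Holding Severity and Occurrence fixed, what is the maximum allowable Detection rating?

Insufficient housing: S=10, O=8, D=9 → current RPN = 720.
Fixed product = 80. Need 80 × D ≤ 234, so D ≤ 234/80 = 2.92.
Maximum integer Detection rating = 2 (gives RPN 160; D=3 would give 240 > 234).

2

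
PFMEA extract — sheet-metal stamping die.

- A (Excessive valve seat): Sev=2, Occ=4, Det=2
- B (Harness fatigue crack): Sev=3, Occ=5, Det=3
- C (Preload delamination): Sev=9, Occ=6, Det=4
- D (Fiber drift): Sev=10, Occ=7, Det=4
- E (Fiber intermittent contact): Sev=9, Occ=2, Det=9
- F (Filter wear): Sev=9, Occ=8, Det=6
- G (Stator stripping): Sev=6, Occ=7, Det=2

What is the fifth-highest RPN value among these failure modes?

84

RPN = Severity × Occurrence × Detection:
  A: 2 × 4 × 2 = 16
  B: 3 × 5 × 3 = 45
  C: 9 × 6 × 4 = 216
  D: 10 × 7 × 4 = 280
  E: 9 × 2 × 9 = 162
  F: 9 × 8 × 6 = 432
  G: 6 × 7 × 2 = 84
Sorted descending: 432, 280, 216, 162, 84, 45, 16.
The fifth-highest RPN is 84 (G).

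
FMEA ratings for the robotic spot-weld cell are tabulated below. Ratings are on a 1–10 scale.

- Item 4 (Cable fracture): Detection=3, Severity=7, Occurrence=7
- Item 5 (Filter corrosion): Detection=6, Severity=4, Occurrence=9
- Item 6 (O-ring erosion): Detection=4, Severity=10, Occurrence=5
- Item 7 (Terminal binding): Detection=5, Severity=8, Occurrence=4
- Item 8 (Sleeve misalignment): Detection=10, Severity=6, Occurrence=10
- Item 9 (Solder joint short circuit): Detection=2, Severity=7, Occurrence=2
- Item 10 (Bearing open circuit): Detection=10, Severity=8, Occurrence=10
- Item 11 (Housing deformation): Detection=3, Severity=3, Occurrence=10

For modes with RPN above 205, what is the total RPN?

RPN = Severity × Occurrence × Detection:
  Item 4: 7 × 7 × 3 = 147
  Item 5: 4 × 9 × 6 = 216
  Item 6: 10 × 5 × 4 = 200
  Item 7: 8 × 4 × 5 = 160
  Item 8: 6 × 10 × 10 = 600
  Item 9: 7 × 2 × 2 = 28
  Item 10: 8 × 10 × 10 = 800
  Item 11: 3 × 10 × 3 = 90
RPN > 205: Item 5 (216), Item 8 (600), Item 10 (800).
Sum: 216 + 600 + 800 = 1616.

1616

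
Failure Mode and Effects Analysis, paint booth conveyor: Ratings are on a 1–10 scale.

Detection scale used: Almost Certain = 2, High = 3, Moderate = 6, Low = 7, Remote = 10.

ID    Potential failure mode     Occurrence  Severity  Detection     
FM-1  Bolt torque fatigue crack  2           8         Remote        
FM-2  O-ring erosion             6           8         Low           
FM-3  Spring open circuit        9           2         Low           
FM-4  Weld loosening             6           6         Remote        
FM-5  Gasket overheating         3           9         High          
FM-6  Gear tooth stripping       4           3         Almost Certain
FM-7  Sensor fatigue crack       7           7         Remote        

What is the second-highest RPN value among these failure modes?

360

RPN = Severity × Occurrence × Detection:
  FM-1: 8 × 2 × 10 = 160
  FM-2: 8 × 6 × 7 = 336
  FM-3: 2 × 9 × 7 = 126
  FM-4: 6 × 6 × 10 = 360
  FM-5: 9 × 3 × 3 = 81
  FM-6: 3 × 4 × 2 = 24
  FM-7: 7 × 7 × 10 = 490
Sorted descending: 490, 360, 336, 160, 126, 81, 24.
The second-highest RPN is 360 (FM-4).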